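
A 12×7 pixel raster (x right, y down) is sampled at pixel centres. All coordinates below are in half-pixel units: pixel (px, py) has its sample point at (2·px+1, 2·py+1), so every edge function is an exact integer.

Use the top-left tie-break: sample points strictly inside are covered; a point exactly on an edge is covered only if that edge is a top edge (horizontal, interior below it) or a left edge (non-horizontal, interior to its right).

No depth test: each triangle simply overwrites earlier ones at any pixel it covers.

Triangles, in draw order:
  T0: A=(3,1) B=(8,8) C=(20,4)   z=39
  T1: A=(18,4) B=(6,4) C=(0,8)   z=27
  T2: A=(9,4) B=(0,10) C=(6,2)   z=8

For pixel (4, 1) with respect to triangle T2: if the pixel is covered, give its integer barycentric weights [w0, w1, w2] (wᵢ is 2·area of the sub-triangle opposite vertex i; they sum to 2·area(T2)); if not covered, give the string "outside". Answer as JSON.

T0:
  2·area = 104  (B↔C swapped to make it positive)
  edge (3, 1)→(20, 4): d=(17,3) right/bottom  bias=-1
  edge (20, 4)→(8, 8): d=(-12,4) right/bottom  bias=-1
  edge (8, 8)→(3, 1): d=(-5,-7) top-left  bias=+0
    (1,0)@(3, 1): e=[0,104,0] → ·  [on edge]
    (2,1)@(5, 3): e=[28,72,4] → █
    (3,1)@(7, 3): e=[22,64,18] → █
    (4,1)@(9, 3): e=[16,56,32] → █
    (5,1)@(11, 3): e=[10,48,46] → █
    (6,1)@(13, 3): e=[4,40,60] → █
    (7,1)@(15, 3): e=[-2,32,74] → ·
    (11,1)@(23, 3): e=[-26,0,130] → ·  [on edge]
    (2,2)@(5, 5): e=[62,48,-6] → ·
    (3,2)@(7, 5): e=[56,40,8] → █
    (7,2)@(15, 5): e=[32,8,64] → █
    (8,2)@(17, 5): e=[26,0,78] → ·  [on edge]
    (5,3)@(11, 7): e=[78,0,26] → ·  [on edge]
    (2,4)@(5, 9): e=[130,0,-26] → ·  [on edge]
  covered (11 px):
    · · · · · · · · · · · ·
    · · █ █ █ █ █ · · · · ·
    · · · █ █ █ █ █ · · · ·
    · · · · █ · · · · · · ·
    · · · · · · · · · · · ·
    · · · · · · · · · · · ·
    · · · · · · · · · · · ·
T1:
  2·area = 48  (B↔C swapped to make it positive)
  edge (18, 4)→(0, 8): d=(-18,4) right/bottom  bias=-1
  edge (0, 8)→(6, 4): d=(6,-4) top-left  bias=+0
  edge (6, 4)→(18, 4): d=(12,0) top-left  bias=+0
    (2,2)@(5, 5): e=[34,2,12] → █
    (3,2)@(7, 5): e=[26,10,12] → █
    (4,2)@(9, 5): e=[18,18,12] → █
    (5,2)@(11, 5): e=[10,26,12] → █
    (6,2)@(13, 5): e=[2,34,12] → █
    (7,2)@(15, 5): e=[-6,42,12] → ·
    (1,3)@(3, 7): e=[6,6,36] → █
    (2,3)@(5, 7): e=[-2,14,36] → ·
    (3,3)@(7, 7): e=[-10,22,36] → ·
    (4,3)@(9, 7): e=[-18,30,36] → ·
    (5,3)@(11, 7): e=[-26,38,36] → ·
    (6,3)@(13, 7): e=[-34,46,36] → ·
  covered (6 px):
    · · · · · · · · · · · ·
    · · · · · · · · · · · ·
    · · █ █ █ █ █ · · · · ·
    · █ · · · · · · · · · ·
    · · · · · · · · · · · ·
    · · · · · · · · · · · ·
    · · · · · · · · · · · ·
T2:
  2·area = 36
  edge (9, 4)→(0, 10): d=(-9,6) right/bottom  bias=-1
  edge (0, 10)→(6, 2): d=(6,-8) top-left  bias=+0
  edge (6, 2)→(9, 4): d=(3,2) right/bottom  bias=-1
    (3,1)@(7, 3): e=[21,14,1] → █
    (4,1)@(9, 3): e=[9,30,-3] → ·
    (2,2)@(5, 5): e=[15,10,11] → █
    (4,2)@(9, 5): e=[-9,42,3] → ·
    (1,3)@(3, 7): e=[9,6,21] → █
    (2,3)@(5, 7): e=[-3,22,17] → ·
    (3,3)@(7, 7): e=[-15,38,13] → ·
    (0,4)@(1, 9): e=[3,2,31] → █
    (1,4)@(3, 9): e=[-9,18,27] → ·
    (0,5)@(1, 11): e=[-15,14,37] → ·
  covered (5 px):
    · · · · · · · · · · · ·
    · · · █ · · · · · · · ·
    · · █ █ · · · · · · · ·
    · █ · · · · · · · · · ·
    █ · · · · · · · · · · ·
    · · · · · · · · · · · ·
    · · · · · · · · · · · ·

Result: "outside"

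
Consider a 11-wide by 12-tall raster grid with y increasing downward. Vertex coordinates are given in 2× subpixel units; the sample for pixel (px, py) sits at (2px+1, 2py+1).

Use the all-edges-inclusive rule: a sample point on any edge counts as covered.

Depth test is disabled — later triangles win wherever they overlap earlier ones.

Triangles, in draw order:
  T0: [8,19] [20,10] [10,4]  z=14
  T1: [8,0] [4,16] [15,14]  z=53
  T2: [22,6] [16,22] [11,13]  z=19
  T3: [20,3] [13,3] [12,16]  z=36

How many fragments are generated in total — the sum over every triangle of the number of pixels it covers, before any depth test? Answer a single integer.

T0:
  2·area = 162  (B↔C swapped to make it positive)
  edge (8, 19)→(10, 4): d=(2,-15) inclusive
  edge (10, 4)→(20, 10): d=(10,6) inclusive
  edge (20, 10)→(8, 19): d=(-12,9) inclusive
    (2,0)@(5, 1): e=[-81,0,243] → ·  [on edge]
    (5,2)@(11, 5): e=[17,4,141] → #
    (6,2)@(13, 5): e=[47,-8,123] → ·
    (5,3)@(11, 7): e=[21,24,117] → #
    (6,3)@(13, 7): e=[51,12,99] → #
    (7,3)@(15, 7): e=[81,0,81] → #  [on edge]
    (8,3)@(17, 7): e=[111,-12,63] → ·
    (5,4)@(11, 9): e=[25,44,93] → #
    (8,4)@(17, 9): e=[115,8,39] → #
    (9,4)@(19, 9): e=[145,-4,21] → ·
    (5,5)@(11, 11): e=[29,64,69] → #
    (9,5)@(19, 11): e=[149,16,-3] → ·
  covered (20 px):
    · · · · · · · · · · ·
    · · · · · · · · · · ·
    · · · · · # · · · · ·
    · · · · · # # # · · ·
    · · · · · # # # # · ·
    · · · · · # # # # · ·
    · · · · # # # # · · ·
    · · · · # # # · · · ·
    · · · · # · · · · · ·
    · · · · · · · · · · ·
    · · · · · · · · · · ·
    · · · · · · · · · · ·
T1:
  2·area = 168  (B↔C swapped to make it positive)
  edge (8, 0)→(15, 14): d=(7,14) inclusive
  edge (15, 14)→(4, 16): d=(-11,2) inclusive
  edge (4, 16)→(8, 0): d=(4,-16) inclusive
    (4,1)@(9, 3): e=[7,133,28] → #
    (5,1)@(11, 3): e=[-21,129,60] → ·
    (3,2)@(7, 5): e=[49,115,4] → #
    (5,2)@(11, 5): e=[-7,107,68] → ·
    (3,3)@(7, 7): e=[63,93,12] → #
    (5,3)@(11, 7): e=[7,85,76] → #
    (6,3)@(13, 7): e=[-21,81,108] → ·
    (3,4)@(7, 9): e=[77,71,20] → #
    (6,4)@(13, 9): e=[-7,59,116] → ·
    (3,5)@(7, 11): e=[91,49,28] → #
    (6,5)@(13, 11): e=[7,37,124] → #
    (7,5)@(15, 11): e=[-21,33,156] → ·
  covered (21 px):
    · · · · · · · · · · ·
    · · · · # · · · · · ·
    · · · # # · · · · · ·
    · · · # # # · · · · ·
    · · · # # # · · · · ·
    · · · # # # # · · · ·
    · · # # # # # · · · ·
    · · # # # · · · · · ·
    · · · · · · · · · · ·
    · · · · · · · · · · ·
    · · · · · · · · · · ·
    · · · · · · · · · · ·
T2:
  2·area = 134
  edge (22, 6)→(16, 22): d=(-6,16) inclusive
  edge (16, 22)→(11, 13): d=(-5,-9) inclusive
  edge (11, 13)→(22, 6): d=(11,-7) inclusive
    (10,3)@(21, 7): e=[10,120,4] → #
    (9,4)@(19, 9): e=[30,92,12] → #
    (10,4)@(21, 9): e=[-2,110,26] → ·
    (7,5)@(15, 11): e=[82,46,6] → #
    (8,5)@(17, 11): e=[50,64,20] → #
    (10,5)@(21, 11): e=[-14,100,48] → ·
    (5,6)@(11, 13): e=[134,0,0] → #  [on edge]
    (6,6)@(13, 13): e=[102,18,14] → #
    (10,6)@(21, 13): e=[-26,90,70] → ·
    (5,7)@(11, 15): e=[122,-10,22] → ·
    (6,7)@(13, 15): e=[90,8,36] → #
    (9,7)@(19, 15): e=[-6,62,78] → ·
  covered (17 px):
    · · · · · · · · · · ·
    · · · · · · · · · · ·
    · · · · · · · · · · ·
    · · · · · · · · · · #
    · · · · · · · · · # ·
    · · · · · · · # # # ·
    · · · · · # # # # # ·
    · · · · · · # # # · ·
    · · · · · · · # # · ·
    · · · · · · · # # · ·
    · · · · · · · · · · ·
    · · · · · · · · · · ·
T3:
  2·area = 91  (B↔C swapped to make it positive)
  edge (20, 3)→(12, 16): d=(-8,13) inclusive
  edge (12, 16)→(13, 3): d=(1,-13) inclusive
  edge (13, 3)→(20, 3): d=(7,0) inclusive
    (0,1)@(1, 3): e=[247,-156,0] → ·  [on edge]
    (1,1)@(3, 3): e=[221,-130,0] → ·  [on edge]
    (2,1)@(5, 3): e=[195,-104,0] → ·  [on edge]
    (3,1)@(7, 3): e=[169,-78,0] → ·  [on edge]
    (4,1)@(9, 3): e=[143,-52,0] → ·  [on edge]
    (5,1)@(11, 3): e=[117,-26,0] → ·  [on edge]
    (6,1)@(13, 3): e=[91,0,0] → #  [on edge]
    (7,1)@(15, 3): e=[65,26,0] → #  [on edge]
    (8,1)@(17, 3): e=[39,52,0] → #  [on edge]
    (9,1)@(19, 3): e=[13,78,0] → #  [on edge]
    (10,1)@(21, 3): e=[-13,104,0] → ·  [on edge]
    (6,2)@(13, 5): e=[75,2,14] → #
  covered (15 px):
    · · · · · · · · · · ·
    · · · · · · # # # # ·
    · · · · · · # # # · ·
    · · · · · · # # # · ·
    · · · · · · # # · · ·
    · · · · · · # # · · ·
    · · · · · · # · · · ·
    · · · · · · · · · · ·
    · · · · · · · · · · ·
    · · · · · · · · · · ·
    · · · · · · · · · · ·
    · · · · · · · · · · ·

Result: 73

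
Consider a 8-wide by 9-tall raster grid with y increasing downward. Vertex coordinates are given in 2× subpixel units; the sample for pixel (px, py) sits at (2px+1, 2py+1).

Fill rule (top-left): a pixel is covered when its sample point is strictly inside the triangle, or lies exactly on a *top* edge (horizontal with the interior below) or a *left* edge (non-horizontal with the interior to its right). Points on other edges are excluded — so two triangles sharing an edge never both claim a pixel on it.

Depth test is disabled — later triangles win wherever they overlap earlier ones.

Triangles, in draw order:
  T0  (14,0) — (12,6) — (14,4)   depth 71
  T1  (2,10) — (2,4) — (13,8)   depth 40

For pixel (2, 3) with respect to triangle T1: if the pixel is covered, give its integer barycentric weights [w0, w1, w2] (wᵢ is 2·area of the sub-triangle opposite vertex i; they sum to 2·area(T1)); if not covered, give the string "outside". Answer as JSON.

T0:
  2·area = 8  (B↔C swapped to make it positive)
  edge (14, 0)→(14, 4): d=(0,4) right/bottom  bias=-1
  edge (14, 4)→(12, 6): d=(-2,2) right/bottom  bias=-1
  edge (12, 6)→(14, 0): d=(2,-6) top-left  bias=+0
    (6,1)@(13, 3): e=[4,4,0] → #  [on edge]
    (7,1)@(15, 3): e=[-4,0,12] → ·  [on edge]
    (6,2)@(13, 5): e=[4,0,4] → ·  [on edge]
    (5,3)@(11, 7): e=[12,0,-4] → ·  [on edge]
    (4,4)@(9, 9): e=[20,0,-12] → ·  [on edge]
    (5,4)@(11, 9): e=[12,-4,0] → ·  [on edge]
    (3,5)@(7, 11): e=[28,0,-20] → ·  [on edge]
    (2,6)@(5, 13): e=[36,0,-28] → ·  [on edge]
    (1,7)@(3, 15): e=[44,0,-36] → ·  [on edge]
    (4,7)@(9, 15): e=[20,-12,0] → ·  [on edge]
    (0,8)@(1, 17): e=[52,0,-44] → ·  [on edge]
  covered (1 px):
    · · · · · · · ·
    · · · · · · # ·
    · · · · · · · ·
    · · · · · · · ·
    · · · · · · · ·
    · · · · · · · ·
    · · · · · · · ·
    · · · · · · · ·
    · · · · · · · ·
T1:
  2·area = 66
  edge (2, 10)→(2, 4): d=(0,-6) top-left  bias=+0
  edge (2, 4)→(13, 8): d=(11,4) right/bottom  bias=-1
  edge (13, 8)→(2, 10): d=(-11,2) right/bottom  bias=-1
    (1,2)@(3, 5): e=[6,7,53] → #
    (2,2)@(5, 5): e=[18,-1,49] → ·
    (1,3)@(3, 7): e=[6,29,31] → #
    (2,3)@(5, 7): e=[18,21,27] → #
    (3,3)@(7, 7): e=[30,13,23] → #
    (4,3)@(9, 7): e=[42,5,19] → #
    (5,3)@(11, 7): e=[54,-3,15] → ·
    (1,4)@(3, 9): e=[6,51,9] → #
    (4,4)@(9, 9): e=[42,27,-3] → ·
    (1,5)@(3, 11): e=[6,73,-13] → ·
    (2,5)@(5, 11): e=[18,65,-17] → ·
    (3,5)@(7, 11): e=[30,57,-21] → ·
  covered (8 px):
    · · · · · · · ·
    · · · · · · · ·
    · # · · · · · ·
    · # # # # · · ·
    · # # # · · · ·
    · · · · · · · ·
    · · · · · · · ·
    · · · · · · · ·
    · · · · · · · ·

Answer: [21,27,18]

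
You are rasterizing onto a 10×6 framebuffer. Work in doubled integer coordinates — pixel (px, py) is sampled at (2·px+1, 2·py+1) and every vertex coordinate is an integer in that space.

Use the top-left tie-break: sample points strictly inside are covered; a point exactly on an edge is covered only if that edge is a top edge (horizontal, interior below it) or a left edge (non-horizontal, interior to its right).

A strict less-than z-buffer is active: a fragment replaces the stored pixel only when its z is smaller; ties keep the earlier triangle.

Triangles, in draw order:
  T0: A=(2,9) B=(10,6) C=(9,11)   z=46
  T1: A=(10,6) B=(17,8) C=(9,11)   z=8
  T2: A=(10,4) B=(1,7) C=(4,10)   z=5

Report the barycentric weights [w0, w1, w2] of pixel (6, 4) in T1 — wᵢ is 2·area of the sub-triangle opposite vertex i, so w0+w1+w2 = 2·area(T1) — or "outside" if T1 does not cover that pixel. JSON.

T0:
  2·area = 37
  edge (2, 9)→(10, 6): d=(8,-3) top-left  bias=+0
  edge (10, 6)→(9, 11): d=(-1,5) right/bottom  bias=-1
  edge (9, 11)→(2, 9): d=(-7,-2) top-left  bias=+0
    (5,0)@(11, 1): e=[-37,0,74] → ·  [on edge]
    (4,3)@(9, 7): e=[5,4,28] → █
    (5,3)@(11, 7): e=[11,-6,32] → ·
    (1,4)@(3, 9): e=[3,32,2] → █
    (2,4)@(5, 9): e=[9,22,6] → █
    (3,4)@(7, 9): e=[15,12,10] → █
    (5,4)@(11, 9): e=[27,-8,18] → ·
    (1,5)@(3, 11): e=[19,30,-12] → ·
    (2,5)@(5, 11): e=[25,20,-8] → ·
    (3,5)@(7, 11): e=[31,10,-4] → ·
    (4,5)@(9, 11): e=[37,0,0] → ·  [on edge]
  covered (5 px):
    · · · · · · · · · ·
    · · · · · · · · · ·
    · · · · · · · · · ·
    · · · · █ · · · · ·
    · █ █ █ █ · · · · ·
    · · · · · · · · · ·
T1:
  2·area = 37
  edge (10, 6)→(17, 8): d=(7,2) right/bottom  bias=-1
  edge (17, 8)→(9, 11): d=(-8,3) right/bottom  bias=-1
  edge (9, 11)→(10, 6): d=(1,-5) top-left  bias=+0
    (5,0)@(11, 1): e=[-37,74,0] → ·  [on edge]
    (5,3)@(11, 7): e=[5,26,6] → █
    (6,3)@(13, 7): e=[1,20,16] → █
    (7,3)@(15, 7): e=[-3,14,26] → ·
    (5,4)@(11, 9): e=[19,10,8] → █
    (7,4)@(15, 9): e=[11,-2,28] → ·
    (4,5)@(9, 11): e=[37,0,0] → ·  [on edge]
    (5,5)@(11, 11): e=[33,-6,10] → ·
    (6,5)@(13, 11): e=[29,-12,20] → ·
  covered (4 px):
    · · · · · · · · · ·
    · · · · · · · · · ·
    · · · · · · · · · ·
    · · · · · █ █ · · ·
    · · · · · █ █ · · ·
    · · · · · · · · · ·
T2:
  2·area = 36  (B↔C swapped to make it positive)
  edge (10, 4)→(4, 10): d=(-6,6) right/bottom  bias=-1
  edge (4, 10)→(1, 7): d=(-3,-3) top-left  bias=+0
  edge (1, 7)→(10, 4): d=(9,-3) top-left  bias=+0
    (6,0)@(13, 1): e=[0,54,-18] → ·  [on edge]
    (9,0)@(19, 1): e=[-36,72,0] → ·  [on edge]
    (5,1)@(11, 3): e=[0,42,-6] → ·  [on edge]
    (6,1)@(13, 3): e=[-12,48,0] → ·  [on edge]
    (3,2)@(7, 5): e=[12,24,0] → █  [on edge]
    (4,2)@(9, 5): e=[0,30,6] → ·  [on edge]
    (0,3)@(1, 7): e=[36,0,0] → █  [on edge]
    (1,3)@(3, 7): e=[24,6,6] → █
    (2,3)@(5, 7): e=[12,12,12] → █
    (3,3)@(7, 7): e=[0,18,18] → ·  [on edge]
    (0,4)@(1, 9): e=[24,-6,18] → ·
    (1,4)@(3, 9): e=[12,0,24] → █  [on edge]
    (2,4)@(5, 9): e=[0,6,30] → ·  [on edge]
    (1,5)@(3, 11): e=[0,-6,42] → ·  [on edge]
    (2,5)@(5, 11): e=[-12,0,48] → ·  [on edge]
  covered (5 px):
    · · · · · · · · · ·
    · · · · · · · · · ·
    · · · █ · · · · · ·
    █ █ █ · · · · · · ·
    · █ · · · · · · · ·
    · · · · · · · · · ·

Final: [4,18,15]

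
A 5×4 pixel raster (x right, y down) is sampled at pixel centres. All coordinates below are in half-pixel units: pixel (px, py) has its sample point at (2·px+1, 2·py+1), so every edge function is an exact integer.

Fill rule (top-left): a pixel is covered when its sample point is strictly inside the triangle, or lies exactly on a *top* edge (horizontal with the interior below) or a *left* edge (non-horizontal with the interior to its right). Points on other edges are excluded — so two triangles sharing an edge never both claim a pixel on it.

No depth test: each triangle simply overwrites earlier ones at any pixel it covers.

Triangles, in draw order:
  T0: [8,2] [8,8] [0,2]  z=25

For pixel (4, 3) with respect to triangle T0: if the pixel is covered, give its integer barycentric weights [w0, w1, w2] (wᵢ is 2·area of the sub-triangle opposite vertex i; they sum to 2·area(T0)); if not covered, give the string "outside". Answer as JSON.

T0:
  2·area = 48
  edge (8, 2)→(8, 8): d=(0,6) right/bottom  bias=-1
  edge (8, 8)→(0, 2): d=(-8,-6) top-left  bias=+0
  edge (0, 2)→(8, 2): d=(8,0) top-left  bias=+0
    (1,1)@(3, 3): e=[30,10,8] → X
    (2,1)@(5, 3): e=[18,22,8] → X
    (3,1)@(7, 3): e=[6,34,8] → X
    (4,1)@(9, 3): e=[-6,46,8] → .
    (1,2)@(3, 5): e=[30,-6,24] → .
    (2,2)@(5, 5): e=[18,6,24] → X
    (4,2)@(9, 5): e=[-6,30,24] → .
    (2,3)@(5, 7): e=[18,-10,40] → .
    (3,3)@(7, 7): e=[6,2,40] → X
    (4,3)@(9, 7): e=[-6,14,40] → .
  covered (6 px):
    . . . . .
    . X X X .
    . . X X .
    . . . X .

Answer: "outside"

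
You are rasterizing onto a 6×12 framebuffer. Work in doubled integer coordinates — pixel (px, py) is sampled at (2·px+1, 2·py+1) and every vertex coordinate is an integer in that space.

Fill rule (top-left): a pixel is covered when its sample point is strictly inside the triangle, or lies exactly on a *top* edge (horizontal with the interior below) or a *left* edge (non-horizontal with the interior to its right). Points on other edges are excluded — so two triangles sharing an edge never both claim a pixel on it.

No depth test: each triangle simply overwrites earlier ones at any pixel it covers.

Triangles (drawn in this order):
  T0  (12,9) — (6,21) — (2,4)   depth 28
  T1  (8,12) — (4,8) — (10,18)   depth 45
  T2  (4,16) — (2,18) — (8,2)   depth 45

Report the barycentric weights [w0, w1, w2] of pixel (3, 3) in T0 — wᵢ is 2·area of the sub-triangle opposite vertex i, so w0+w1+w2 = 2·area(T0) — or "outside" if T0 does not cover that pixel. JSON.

T0:
  2·area = 150
  edge (12, 9)→(6, 21): d=(-6,12) right/bottom  bias=-1
  edge (6, 21)→(2, 4): d=(-4,-17) top-left  bias=+0
  edge (2, 4)→(12, 9): d=(10,5) right/bottom  bias=-1
    (1,2)@(3, 5): e=[132,13,5] → █
    (2,2)@(5, 5): e=[108,47,-5] → ·
    (1,3)@(3, 7): e=[120,5,25] → █
    (2,3)@(5, 7): e=[96,39,15] → █
    (3,3)@(7, 7): e=[72,73,5] → █
    (4,3)@(9, 7): e=[48,107,-5] → ·
    (1,4)@(3, 9): e=[108,-3,45] → ·
    (2,4)@(5, 9): e=[84,31,35] → █
    (4,4)@(9, 9): e=[36,99,15] → █
    (5,4)@(11, 9): e=[12,133,5] → █
    (2,5)@(5, 11): e=[72,23,55] → █
    (5,5)@(11, 11): e=[0,125,25] → ·  [on edge]
    (4,7)@(9, 15): e=[0,75,75] → ·  [on edge]
    (3,9)@(7, 19): e=[0,25,125] → ·  [on edge]
    (2,11)@(5, 23): e=[0,-25,175] → ·  [on edge]
  covered (17 px):
    · · · · · ·
    · · · · · ·
    · █ · · · ·
    · █ █ █ · ·
    · · █ █ █ █
    · · █ █ █ ·
    · · █ █ █ ·
    · · █ █ · ·
    · · · █ · ·
    · · · · · ·
    · · · · · ·
    · · · · · ·
T1:
  2·area = 16  (B↔C swapped to make it positive)
  edge (8, 12)→(10, 18): d=(2,6) right/bottom  bias=-1
  edge (10, 18)→(4, 8): d=(-6,-10) top-left  bias=+0
  edge (4, 8)→(8, 12): d=(4,4) right/bottom  bias=-1
    (0,1)@(1, 3): e=[24,0,-8] → ·  [on edge]
    (2,1)@(5, 3): e=[0,40,-24] → ·  [on edge]
    (0,2)@(1, 5): e=[28,-12,0] → ·  [on edge]
    (1,3)@(3, 7): e=[20,-4,0] → ·  [on edge]
    (2,4)@(5, 9): e=[12,4,0] → ·  [on edge]
    (3,4)@(7, 9): e=[0,24,-8] → ·  [on edge]
    (3,5)@(7, 11): e=[4,12,0] → ·  [on edge]
    (3,6)@(7, 13): e=[8,0,8] → █  [on edge]
    (4,6)@(9, 13): e=[-4,20,0] → ·  [on edge]
    (3,7)@(7, 15): e=[12,-12,16] → ·
    (4,7)@(9, 15): e=[0,8,8] → ·  [on edge]
    (5,7)@(11, 15): e=[-12,28,0] → ·  [on edge]
    (5,10)@(11, 21): e=[0,-8,24] → ·  [on edge]
  covered (1 px):
    · · · · · ·
    · · · · · ·
    · · · · · ·
    · · · · · ·
    · · · · · ·
    · · · · · ·
    · · · █ · ·
    · · · · · ·
    · · · · · ·
    · · · · · ·
    · · · · · ·
    · · · · · ·
T2:
  2·area = 20
  edge (4, 16)→(2, 18): d=(-2,2) right/bottom  bias=-1
  edge (2, 18)→(8, 2): d=(6,-16) top-left  bias=+0
  edge (8, 2)→(4, 16): d=(-4,14) right/bottom  bias=-1
    (3,2)@(7, 5): e=[16,2,2] → █
    (4,2)@(9, 5): e=[12,34,-26] → ·
    (3,3)@(7, 7): e=[12,14,-6] → ·
    (5,4)@(11, 9): e=[0,90,-70] → ·  [on edge]
    (2,5)@(5, 11): e=[8,6,6] → █
    (3,5)@(7, 11): e=[4,38,-22] → ·
    (4,5)@(9, 11): e=[0,70,-50] → ·  [on edge]
    (2,6)@(5, 13): e=[4,18,-2] → ·
    (3,6)@(7, 13): e=[0,50,-30] → ·  [on edge]
    (2,7)@(5, 15): e=[0,30,-10] → ·  [on edge]
    (1,8)@(3, 17): e=[0,10,10] → ·  [on edge]
    (0,9)@(1, 19): e=[0,-10,30] → ·  [on edge]
  covered (2 px):
    · · · · · ·
    · · · · · ·
    · · · █ · ·
    · · · · · ·
    · · · · · ·
    · · █ · · ·
    · · · · · ·
    · · · · · ·
    · · · · · ·
    · · · · · ·
    · · · · · ·
    · · · · · ·

Answer: [73,5,72]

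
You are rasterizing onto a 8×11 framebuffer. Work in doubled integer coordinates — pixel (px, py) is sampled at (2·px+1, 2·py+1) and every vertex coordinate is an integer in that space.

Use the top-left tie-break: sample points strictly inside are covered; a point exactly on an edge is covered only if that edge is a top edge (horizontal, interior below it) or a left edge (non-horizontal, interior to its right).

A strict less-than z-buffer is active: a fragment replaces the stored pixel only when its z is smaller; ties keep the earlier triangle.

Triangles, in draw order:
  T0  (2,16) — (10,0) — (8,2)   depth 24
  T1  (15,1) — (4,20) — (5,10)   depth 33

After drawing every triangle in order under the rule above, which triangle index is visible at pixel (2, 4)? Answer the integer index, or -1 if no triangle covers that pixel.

T0:
  2·area = 16  (B↔C swapped to make it positive)
  edge (2, 16)→(8, 2): d=(6,-14) top-left  bias=+0
  edge (8, 2)→(10, 0): d=(2,-2) top-left  bias=+0
  edge (10, 0)→(2, 16): d=(-8,16) right/bottom  bias=-1
    (4,0)@(9, 1): e=[8,0,8] → #  [on edge]
    (5,0)@(11, 1): e=[36,4,-24] → ·
    (3,1)@(7, 3): e=[-8,0,24] → ·  [on edge]
    (4,1)@(9, 3): e=[20,4,-8] → ·
    (2,2)@(5, 5): e=[-24,0,40] → ·  [on edge]
    (3,2)@(7, 5): e=[4,4,8] → #
    (4,2)@(9, 5): e=[32,8,-24] → ·
    (1,3)@(3, 7): e=[-40,0,56] → ·  [on edge]
    (3,3)@(7, 7): e=[16,8,-8] → ·
    (0,4)@(1, 9): e=[-56,0,72] → ·  [on edge]
    (2,4)@(5, 9): e=[0,8,8] → #  [on edge]
    (3,4)@(7, 9): e=[28,12,-24] → ·
  covered (3 px):
    · · · · # · · ·
    · · · · · · · ·
    · · · # · · · ·
    · · · · · · · ·
    · · # · · · · ·
    · · · · · · · ·
    · · · · · · · ·
    · · · · · · · ·
    · · · · · · · ·
    · · · · · · · ·
    · · · · · · · ·
T1:
  2·area = 91
  edge (15, 1)→(4, 20): d=(-11,19) right/bottom  bias=-1
  edge (4, 20)→(5, 10): d=(1,-10) top-left  bias=+0
  edge (5, 10)→(15, 1): d=(10,-9) top-left  bias=+0
    (7,0)@(15, 1): e=[0,91,0] → ·  [on edge]
    (6,1)@(13, 3): e=[16,73,2] → #
    (7,1)@(15, 3): e=[-22,93,20] → ·
    (5,2)@(11, 5): e=[32,55,4] → #
    (6,2)@(13, 5): e=[-6,75,22] → ·
    (4,3)@(9, 7): e=[48,37,6] → #
    (6,3)@(13, 7): e=[-28,77,42] → ·
    (3,4)@(7, 9): e=[64,19,8] → #
    (5,4)@(11, 9): e=[-12,59,44] → ·
    (2,5)@(5, 11): e=[80,1,10] → #
    (5,5)@(11, 11): e=[-34,61,64] → ·
    (2,6)@(5, 13): e=[58,3,30] → #
  covered (13 px):
    · · · · · · · ·
    · · · · · · # ·
    · · · · · # · ·
    · · · · # # · ·
    · · · # # · · ·
    · · # # # · · ·
    · · # # · · · ·
    · · # · · · · ·
    · · # · · · · ·
    · · · · · · · ·
    · · · · · · · ·

Z-buffer (winner per pixel, '.' = empty):
  . . . . 0 . . .
  . . . . . . 1 .
  . . . 0 . 1 . .
  . . . . 1 1 . .
  . . 0 1 1 . . .
  . . 1 1 1 . . .
  . . 1 1 . . . .
  . . 1 . . . . .
  . . 1 . . . . .
  . . . . . . . .
  . . . . . . . .

Result: 0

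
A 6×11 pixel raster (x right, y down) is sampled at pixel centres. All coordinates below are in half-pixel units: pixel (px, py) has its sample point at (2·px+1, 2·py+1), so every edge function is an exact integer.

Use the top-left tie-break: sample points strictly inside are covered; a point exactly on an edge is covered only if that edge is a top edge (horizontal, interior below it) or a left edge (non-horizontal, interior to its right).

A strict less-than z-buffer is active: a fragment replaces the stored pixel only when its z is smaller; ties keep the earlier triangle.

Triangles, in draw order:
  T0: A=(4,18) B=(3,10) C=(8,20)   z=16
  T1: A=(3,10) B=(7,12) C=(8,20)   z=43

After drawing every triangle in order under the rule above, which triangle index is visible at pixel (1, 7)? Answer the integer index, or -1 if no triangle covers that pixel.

T0:
  2·area = 30
  edge (4, 18)→(3, 10): d=(-1,-8) top-left  bias=+0
  edge (3, 10)→(8, 20): d=(5,10) right/bottom  bias=-1
  edge (8, 20)→(4, 18): d=(-4,-2) top-left  bias=+0
    (2,7)@(5, 15): e=[11,5,14] → #
    (3,7)@(7, 15): e=[27,-15,18] → ·
    (2,8)@(5, 17): e=[9,15,6] → #
    (3,8)@(7, 17): e=[25,-5,10] → ·
    (2,9)@(5, 19): e=[7,25,-2] → ·
    (3,9)@(7, 19): e=[23,5,2] → #
    (4,9)@(9, 19): e=[39,-15,6] → ·
    (3,10)@(7, 21): e=[21,15,-6] → ·
  covered (3 px):
    · · · · · ·
    · · · · · ·
    · · · · · ·
    · · · · · ·
    · · · · · ·
    · · · · · ·
    · · · · · ·
    · · # · · ·
    · · # · · ·
    · · · # · ·
    · · · · · ·
T1:
  2·area = 30
  edge (3, 10)→(7, 12): d=(4,2) right/bottom  bias=-1
  edge (7, 12)→(8, 20): d=(1,8) right/bottom  bias=-1
  edge (8, 20)→(3, 10): d=(-5,-10) top-left  bias=+0
    (0,4)@(1, 9): e=[0,45,-15] → ·  [on edge]
    (2,5)@(5, 11): e=[0,15,15] → ·  [on edge]
    (2,6)@(5, 13): e=[8,17,5] → #
    (3,6)@(7, 13): e=[4,1,25] → #
    (4,6)@(9, 13): e=[0,-15,45] → ·  [on edge]
    (2,7)@(5, 15): e=[16,19,-5] → ·
    (3,7)@(7, 15): e=[12,3,15] → #
    (4,7)@(9, 15): e=[8,-13,35] → ·
    (3,8)@(7, 17): e=[20,5,5] → #
    (4,8)@(9, 17): e=[16,-11,25] → ·
    (3,9)@(7, 19): e=[28,7,-5] → ·
  covered (4 px):
    · · · · · ·
    · · · · · ·
    · · · · · ·
    · · · · · ·
    · · · · · ·
    · · · · · ·
    · · # # · ·
    · · · # · ·
    · · · # · ·
    · · · · · ·
    · · · · · ·

Z-buffer (winner per pixel, '.' = empty):
  . . . . . .
  . . . . . .
  . . . . . .
  . . . . . .
  . . . . . .
  . . . . . .
  . . 1 1 . .
  . . 0 1 . .
  . . 0 1 . .
  . . . 0 . .
  . . . . . .

Answer: -1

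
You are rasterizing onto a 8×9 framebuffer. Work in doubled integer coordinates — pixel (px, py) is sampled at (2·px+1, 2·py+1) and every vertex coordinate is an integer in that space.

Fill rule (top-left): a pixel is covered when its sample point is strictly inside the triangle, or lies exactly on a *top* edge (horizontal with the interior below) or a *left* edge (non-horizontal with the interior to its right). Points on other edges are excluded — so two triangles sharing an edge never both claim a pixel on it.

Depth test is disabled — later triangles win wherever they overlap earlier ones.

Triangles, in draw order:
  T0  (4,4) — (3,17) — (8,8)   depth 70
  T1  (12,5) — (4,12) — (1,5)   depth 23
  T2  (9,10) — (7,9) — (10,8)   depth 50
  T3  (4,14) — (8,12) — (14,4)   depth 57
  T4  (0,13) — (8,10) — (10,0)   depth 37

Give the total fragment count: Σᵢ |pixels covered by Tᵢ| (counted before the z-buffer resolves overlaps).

T0:
  2·area = 56  (B↔C swapped to make it positive)
  edge (4, 4)→(8, 8): d=(4,4) right/bottom  bias=-1
  edge (8, 8)→(3, 17): d=(-5,9) right/bottom  bias=-1
  edge (3, 17)→(4, 4): d=(1,-13) top-left  bias=+0
    (0,0)@(1, 1): e=[0,98,-42] → ·  [on edge]
    (1,1)@(3, 3): e=[0,70,-14] → ·  [on edge]
    (2,2)@(5, 5): e=[0,42,14] → ·  [on edge]
    (2,3)@(5, 7): e=[8,32,16] → #
    (3,3)@(7, 7): e=[0,14,42] → ·  [on edge]
    (2,4)@(5, 9): e=[16,22,18] → #
    (3,4)@(7, 9): e=[8,4,44] → #
    (4,4)@(9, 9): e=[0,-14,70] → ·  [on edge]
    (2,5)@(5, 11): e=[24,12,20] → #
    (3,5)@(7, 11): e=[16,-6,46] → ·
    (5,5)@(11, 11): e=[0,-42,98] → ·  [on edge]
    (2,6)@(5, 13): e=[32,2,22] → #
    (6,6)@(13, 13): e=[0,-70,126] → ·  [on edge]
    (7,7)@(15, 15): e=[0,-98,154] → ·  [on edge]
    (1,8)@(3, 17): e=[56,0,0] → ·  [on edge]
  covered (5 px):
    · · · · · · · ·
    · · · · · · · ·
    · · · · · · · ·
    · · # · · · · ·
    · · # # · · · ·
    · · # · · · · ·
    · · # · · · · ·
    · · · · · · · ·
    · · · · · · · ·
T1:
  2·area = 77
  edge (12, 5)→(4, 12): d=(-8,7) right/bottom  bias=-1
  edge (4, 12)→(1, 5): d=(-3,-7) top-left  bias=+0
  edge (1, 5)→(12, 5): d=(11,0) top-left  bias=+0
    (0,2)@(1, 5): e=[77,0,0] → #  [on edge]
    (1,2)@(3, 5): e=[63,14,0] → #  [on edge]
    (2,2)@(5, 5): e=[49,28,0] → #  [on edge]
    (3,2)@(7, 5): e=[35,42,0] → #  [on edge]
    (4,2)@(9, 5): e=[21,56,0] → #  [on edge]
    (5,2)@(11, 5): e=[7,70,0] → #  [on edge]
    (6,2)@(13, 5): e=[-7,84,0] → ·  [on edge]
    (7,2)@(15, 5): e=[-21,98,0] → ·  [on edge]
    (0,3)@(1, 7): e=[61,-6,22] → ·
    (1,3)@(3, 7): e=[47,8,22] → #
    (5,3)@(11, 7): e=[-9,64,22] → ·
    (1,4)@(3, 9): e=[31,2,44] → #
  covered (14 px):
    · · · · · · · ·
    · · · · · · · ·
    # # # # # # · ·
    · # # # # · · ·
    · # # # · · · ·
    · · # · · · · ·
    · · · · · · · ·
    · · · · · · · ·
    · · · · · · · ·
T2:
  2·area = 5
  edge (9, 10)→(7, 9): d=(-2,-1) top-left  bias=+0
  edge (7, 9)→(10, 8): d=(3,-1) top-left  bias=+0
  edge (10, 8)→(9, 10): d=(-1,2) right/bottom  bias=-1
    (1,3)@(3, 7): e=[0,-10,15] → ·  [on edge]
    (6,3)@(13, 7): e=[10,0,-5] → ·  [on edge]
    (3,4)@(7, 9): e=[0,0,5] → #  [on edge]
    (4,4)@(9, 9): e=[2,2,1] → #
    (5,4)@(11, 9): e=[4,4,-3] → ·
    (0,5)@(1, 11): e=[-10,0,15] → ·  [on edge]
    (3,5)@(7, 11): e=[-4,6,3] → ·
    (4,5)@(9, 11): e=[-2,8,-1] → ·
    (5,5)@(11, 11): e=[0,10,-5] → ·  [on edge]
    (7,6)@(15, 13): e=[0,20,-15] → ·  [on edge]
  covered (2 px):
    · · · · · · · ·
    · · · · · · · ·
    · · · · · · · ·
    · · · · · · · ·
    · · · # # · · ·
    · · · · · · · ·
    · · · · · · · ·
    · · · · · · · ·
    · · · · · · · ·
T3:
  2·area = 20  (B↔C swapped to make it positive)
  edge (4, 14)→(14, 4): d=(10,-10) top-left  bias=+0
  edge (14, 4)→(8, 12): d=(-6,8) right/bottom  bias=-1
  edge (8, 12)→(4, 14): d=(-4,2) right/bottom  bias=-1
    (7,1)@(15, 3): e=[0,-2,22] → ·  [on edge]
    (6,2)@(13, 5): e=[0,2,18] → #  [on edge]
    (7,2)@(15, 5): e=[20,-14,14] → ·
    (5,3)@(11, 7): e=[0,6,14] → #  [on edge]
    (6,3)@(13, 7): e=[20,-10,10] → ·
    (4,4)@(9, 9): e=[0,10,10] → #  [on edge]
    (5,4)@(11, 9): e=[20,-6,6] → ·
    (3,5)@(7, 11): e=[0,14,6] → #  [on edge]
    (4,5)@(9, 11): e=[20,-2,2] → ·
    (2,6)@(5, 13): e=[0,18,2] → #  [on edge]
    (3,6)@(7, 13): e=[20,2,-2] → ·
    (1,7)@(3, 15): e=[0,22,-2] → ·  [on edge]
    (0,8)@(1, 17): e=[0,26,-6] → ·  [on edge]
  covered (5 px):
    · · · · · · · ·
    · · · · · · · ·
    · · · · · · # ·
    · · · · · # · ·
    · · · · # · · ·
    · · · # · · · ·
    · · # · · · · ·
    · · · · · · · ·
    · · · · · · · ·
T4:
  2·area = 74  (B↔C swapped to make it positive)
  edge (0, 13)→(10, 0): d=(10,-13) top-left  bias=+0
  edge (10, 0)→(8, 10): d=(-2,10) right/bottom  bias=-1
  edge (8, 10)→(0, 13): d=(-8,3) right/bottom  bias=-1
    (4,1)@(9, 3): e=[17,4,53] → #
    (5,1)@(11, 3): e=[43,-16,47] → ·
    (3,2)@(7, 5): e=[11,20,43] → #
    (4,2)@(9, 5): e=[37,0,37] → ·  [on edge]
    (2,3)@(5, 7): e=[5,36,33] → #
    (4,3)@(9, 7): e=[57,-4,21] → ·
    (2,4)@(5, 9): e=[25,32,17] → #
    (4,4)@(9, 9): e=[77,-8,5] → ·
    (1,5)@(3, 11): e=[19,48,7] → #
    (3,5)@(7, 11): e=[71,8,-5] → ·
    (1,6)@(3, 13): e=[39,44,-9] → ·
    (2,6)@(5, 13): e=[65,24,-15] → ·
    (3,7)@(7, 15): e=[111,0,-37] → ·  [on edge]
  covered (8 px):
    · · · · · · · ·
    · · · · # · · ·
    · · · # · · · ·
    · · # # · · · ·
    · · # # · · · ·
    · # # · · · · ·
    · · · · · · · ·
    · · · · · · · ·
    · · · · · · · ·

Answer: 34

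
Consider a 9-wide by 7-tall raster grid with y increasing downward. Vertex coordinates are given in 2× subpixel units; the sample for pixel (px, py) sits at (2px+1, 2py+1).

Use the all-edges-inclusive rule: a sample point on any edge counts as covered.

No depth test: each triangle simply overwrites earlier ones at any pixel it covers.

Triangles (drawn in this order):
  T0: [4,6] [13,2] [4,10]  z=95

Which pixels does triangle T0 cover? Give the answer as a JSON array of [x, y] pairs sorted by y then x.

T0:
  2·area = 36
  edge (4, 6)→(13, 2): d=(9,-4) inclusive
  edge (13, 2)→(4, 10): d=(-9,8) inclusive
  edge (4, 10)→(4, 6): d=(0,-4) inclusive
    (5,1)@(11, 3): e=[1,7,28] → █
    (6,1)@(13, 3): e=[9,-9,36] → ·
    (3,2)@(7, 5): e=[3,21,12] → █
    (4,2)@(9, 5): e=[11,5,20] → █
    (5,2)@(11, 5): e=[19,-11,28] → ·
    (2,3)@(5, 7): e=[13,19,4] → █
    (4,3)@(9, 7): e=[29,-13,20] → ·
    (2,4)@(5, 9): e=[31,1,4] → █
    (3,4)@(7, 9): e=[39,-15,12] → ·
    (2,5)@(5, 11): e=[49,-17,4] → ·
  covered (6 px):
    · · · · · · · · ·
    · · · · · █ · · ·
    · · · █ █ · · · ·
    · · █ █ · · · · ·
    · · █ · · · · · ·
    · · · · · · · · ·
    · · · · · · · · ·

Result: [[5,1],[3,2],[4,2],[2,3],[3,3],[2,4]]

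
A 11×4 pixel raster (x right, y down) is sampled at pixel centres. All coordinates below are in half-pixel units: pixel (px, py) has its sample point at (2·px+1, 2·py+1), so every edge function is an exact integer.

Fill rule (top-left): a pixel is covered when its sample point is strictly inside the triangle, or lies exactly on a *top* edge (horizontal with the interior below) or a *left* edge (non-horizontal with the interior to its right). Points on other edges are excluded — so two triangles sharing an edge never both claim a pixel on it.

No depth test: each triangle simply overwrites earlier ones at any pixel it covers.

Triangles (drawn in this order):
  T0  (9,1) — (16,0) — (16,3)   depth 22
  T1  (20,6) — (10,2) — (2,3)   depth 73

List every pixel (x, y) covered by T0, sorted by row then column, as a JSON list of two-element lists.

T0:
  2·area = 21
  edge (9, 1)→(16, 0): d=(7,-1) top-left  bias=+0
  edge (16, 0)→(16, 3): d=(0,3) right/bottom  bias=-1
  edge (16, 3)→(9, 1): d=(-7,-2) top-left  bias=+0
    (4,0)@(9, 1): e=[0,21,0] → #  [on edge]
    (5,0)@(11, 1): e=[2,15,4] → #
    (6,0)@(13, 1): e=[4,9,8] → #
    (7,0)@(15, 1): e=[6,3,12] → #
    (8,0)@(17, 1): e=[8,-3,16] → ·
    (4,1)@(9, 3): e=[14,21,-14] → ·
    (5,1)@(11, 3): e=[16,15,-10] → ·
    (6,1)@(13, 3): e=[18,9,-6] → ·
    (7,1)@(15, 3): e=[20,3,-2] → ·
  covered (4 px):
    · · · · # # # # · · ·
    · · · · · · · · · · ·
    · · · · · · · · · · ·
    · · · · · · · · · · ·
T1:
  2·area = 42  (B↔C swapped to make it positive)
  edge (20, 6)→(2, 3): d=(-18,-3) top-left  bias=+0
  edge (2, 3)→(10, 2): d=(8,-1) top-left  bias=+0
  edge (10, 2)→(20, 6): d=(10,4) right/bottom  bias=-1
    (1,1)@(3, 3): e=[3,1,38] → #
    (2,1)@(5, 3): e=[9,3,30] → #
    (3,1)@(7, 3): e=[15,5,22] → #
    (4,1)@(9, 3): e=[21,7,14] → #
    (5,1)@(11, 3): e=[27,9,6] → #
    (6,1)@(13, 3): e=[33,11,-2] → ·
    (1,2)@(3, 5): e=[-33,17,58] → ·
    (2,2)@(5, 5): e=[-27,19,50] → ·
    (3,2)@(7, 5): e=[-21,21,42] → ·
    (4,2)@(9, 5): e=[-15,23,34] → ·
    (5,2)@(11, 5): e=[-9,25,26] → ·
    (7,2)@(15, 5): e=[3,29,10] → #
  covered (7 px):
    · · · · · · · · · · ·
    · # # # # # · · · · ·
    · · · · · · · # # · ·
    · · · · · · · · · · ·

Result: [[4,0],[5,0],[6,0],[7,0]]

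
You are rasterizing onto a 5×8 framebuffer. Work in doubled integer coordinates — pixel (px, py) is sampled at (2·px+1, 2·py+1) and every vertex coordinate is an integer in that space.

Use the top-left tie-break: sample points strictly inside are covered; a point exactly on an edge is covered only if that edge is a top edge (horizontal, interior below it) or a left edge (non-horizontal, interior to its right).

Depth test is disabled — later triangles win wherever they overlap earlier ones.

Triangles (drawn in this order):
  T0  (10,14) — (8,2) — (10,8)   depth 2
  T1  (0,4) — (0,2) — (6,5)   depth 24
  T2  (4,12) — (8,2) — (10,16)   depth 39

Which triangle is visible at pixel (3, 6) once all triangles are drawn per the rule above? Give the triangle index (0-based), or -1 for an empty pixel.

T0:
  2·area = 12
  edge (10, 14)→(8, 2): d=(-2,-12) top-left  bias=+0
  edge (8, 2)→(10, 8): d=(2,6) right/bottom  bias=-1
  edge (10, 8)→(10, 14): d=(0,6) right/bottom  bias=-1
    (4,2)@(9, 5): e=[6,0,6] → ·  [on edge]
    (4,3)@(9, 7): e=[2,4,6] → #
    (4,4)@(9, 9): e=[-2,8,6] → ·
  covered (1 px):
    · · · · ·
    · · · · ·
    · · · · ·
    · · · · #
    · · · · ·
    · · · · ·
    · · · · ·
    · · · · ·
T1:
  2·area = 12
  edge (0, 4)→(0, 2): d=(0,-2) top-left  bias=+0
  edge (0, 2)→(6, 5): d=(6,3) right/bottom  bias=-1
  edge (6, 5)→(0, 4): d=(-6,-1) top-left  bias=+0
    (0,1)@(1, 3): e=[2,3,7] → #
    (1,1)@(3, 3): e=[6,-3,9] → ·
    (0,2)@(1, 5): e=[2,15,-5] → ·
  covered (1 px):
    · · · · ·
    # · · · ·
    · · · · ·
    · · · · ·
    · · · · ·
    · · · · ·
    · · · · ·
    · · · · ·
T2:
  2·area = 76
  edge (4, 12)→(8, 2): d=(4,-10) top-left  bias=+0
  edge (8, 2)→(10, 16): d=(2,14) right/bottom  bias=-1
  edge (10, 16)→(4, 12): d=(-6,-4) top-left  bias=+0
    (3,2)@(7, 5): e=[2,20,54] → #
    (4,2)@(9, 5): e=[22,-8,62] → ·
    (3,3)@(7, 7): e=[10,24,42] → #
    (4,3)@(9, 7): e=[30,-4,50] → ·
    (3,4)@(7, 9): e=[18,28,30] → #
    (4,4)@(9, 9): e=[38,0,38] → ·  [on edge]
    (2,5)@(5, 11): e=[6,60,10] → #
    (4,5)@(9, 11): e=[46,4,26] → #
    (2,6)@(5, 13): e=[14,64,-2] → ·
    (3,6)@(7, 13): e=[34,36,6] → #
    (3,7)@(7, 15): e=[42,40,-6] → ·
    (4,7)@(9, 15): e=[62,12,2] → #
  covered (9 px):
    · · · · ·
    · · · · ·
    · · · # ·
    · · · # ·
    · · · # ·
    · · # # #
    · · · # #
    · · · · #

Z-buffer (winner per pixel, '.' = empty):
  . . . . .
  1 . . . .
  . . . 2 .
  . . . 2 0
  . . . 2 .
  . . 2 2 2
  . . . 2 2
  . . . . 2

Final: 2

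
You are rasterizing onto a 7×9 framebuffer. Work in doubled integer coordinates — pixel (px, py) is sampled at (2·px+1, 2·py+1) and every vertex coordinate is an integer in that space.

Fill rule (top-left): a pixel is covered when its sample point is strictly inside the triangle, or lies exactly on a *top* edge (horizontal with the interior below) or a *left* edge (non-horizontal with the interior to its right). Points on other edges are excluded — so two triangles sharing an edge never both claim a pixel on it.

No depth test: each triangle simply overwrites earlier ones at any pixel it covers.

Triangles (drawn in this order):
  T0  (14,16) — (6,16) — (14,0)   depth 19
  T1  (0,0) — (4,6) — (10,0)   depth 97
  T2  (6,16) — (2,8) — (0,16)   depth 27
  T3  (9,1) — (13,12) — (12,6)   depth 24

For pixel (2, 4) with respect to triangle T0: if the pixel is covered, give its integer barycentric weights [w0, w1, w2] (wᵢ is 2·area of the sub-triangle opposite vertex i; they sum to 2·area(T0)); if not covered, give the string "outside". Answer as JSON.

T0:
  2·area = 128
  edge (14, 16)→(6, 16): d=(-8,0) right/bottom  bias=-1
  edge (6, 16)→(14, 0): d=(8,-16) top-left  bias=+0
  edge (14, 0)→(14, 16): d=(0,16) right/bottom  bias=-1
    (6,1)@(13, 3): e=[104,8,16] → X
    (6,2)@(13, 5): e=[88,24,16] → X
    (5,3)@(11, 7): e=[72,8,48] → X
    (5,4)@(11, 9): e=[56,24,48] → X
    (4,5)@(9, 11): e=[40,8,80] → X
    (4,6)@(9, 13): e=[24,24,80] → X
    (3,7)@(7, 15): e=[8,8,112] → X
    (3,8)@(7, 17): e=[-8,24,112] → .
    (4,8)@(9, 17): e=[-8,56,80] → .
    (5,8)@(11, 17): e=[-8,88,48] → .
    (6,8)@(13, 17): e=[-8,120,16] → .
  covered (16 px):
    . . . . . . .
    . . . . . . X
    . . . . . . X
    . . . . . X X
    . . . . . X X
    . . . . X X X
    . . . . X X X
    . . . X X X X
    . . . . . . .
T1:
  2·area = 60  (B↔C swapped to make it positive)
  edge (0, 0)→(10, 0): d=(10,0) top-left  bias=+0
  edge (10, 0)→(4, 6): d=(-6,6) right/bottom  bias=-1
  edge (4, 6)→(0, 0): d=(-4,-6) top-left  bias=+0
    (0,0)@(1, 1): e=[10,48,2] → X
    (1,0)@(3, 1): e=[10,36,14] → X
    (2,0)@(5, 1): e=[10,24,26] → X
    (3,0)@(7, 1): e=[10,12,38] → X
    (4,0)@(9, 1): e=[10,0,50] → .  [on edge]
    (0,1)@(1, 3): e=[30,36,-6] → .
    (1,1)@(3, 3): e=[30,24,6] → X
    (3,1)@(7, 3): e=[30,0,30] → .  [on edge]
    (1,2)@(3, 5): e=[50,12,-2] → .
    (2,2)@(5, 5): e=[50,0,10] → .  [on edge]
    (1,3)@(3, 7): e=[70,0,-10] → .  [on edge]
    (0,4)@(1, 9): e=[90,0,-30] → .  [on edge]
  covered (6 px):
    X X X X . . .
    . X X . . . .
    . . . . . . .
    . . . . . . .
    . . . . . . .
    . . . . . . .
    . . . . . . .
    . . . . . . .
    . . . . . . .
T2:
  2·area = 48  (B↔C swapped to make it positive)
  edge (6, 16)→(0, 16): d=(-6,0) right/bottom  bias=-1
  edge (0, 16)→(2, 8): d=(2,-8) top-left  bias=+0
  edge (2, 8)→(6, 16): d=(4,8) right/bottom  bias=-1
    (1,5)@(3, 11): e=[30,14,4] → X
    (2,5)@(5, 11): e=[30,30,-12] → .
    (0,6)@(1, 13): e=[18,2,28] → X
    (2,6)@(5, 13): e=[18,34,-4] → .
    (0,7)@(1, 15): e=[6,6,36] → X
    (2,7)@(5, 15): e=[6,38,4] → X
    (3,7)@(7, 15): e=[6,54,-12] → .
    (0,8)@(1, 17): e=[-6,10,44] → .
    (1,8)@(3, 17): e=[-6,26,28] → .
    (2,8)@(5, 17): e=[-6,42,12] → .
  covered (6 px):
    . . . . . . .
    . . . . . . .
    . . . . . . .
    . . . . . . .
    . . . . . . .
    . X . . . . .
    X X . . . . .
    X X X . . . .
    . . . . . . .
T3:
  2·area = 13  (B↔C swapped to make it positive)
  edge (9, 1)→(12, 6): d=(3,5) right/bottom  bias=-1
  edge (12, 6)→(13, 12): d=(1,6) right/bottom  bias=-1
  edge (13, 12)→(9, 1): d=(-4,-11) top-left  bias=+0
    (4,0)@(9, 1): e=[0,13,0] → .  [on edge]
    (5,2)@(11, 5): e=[2,5,6] → X
    (6,2)@(13, 5): e=[-8,-7,28] → .
    (5,3)@(11, 7): e=[8,7,-2] → .
  covered (1 px):
    . . . . . . .
    . . . . . . .
    . . . . . X .
    . . . . . . .
    . . . . . . .
    . . . . . . .
    . . . . . . .
    . . . . . . .
    . . . . . . .

Answer: "outside"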